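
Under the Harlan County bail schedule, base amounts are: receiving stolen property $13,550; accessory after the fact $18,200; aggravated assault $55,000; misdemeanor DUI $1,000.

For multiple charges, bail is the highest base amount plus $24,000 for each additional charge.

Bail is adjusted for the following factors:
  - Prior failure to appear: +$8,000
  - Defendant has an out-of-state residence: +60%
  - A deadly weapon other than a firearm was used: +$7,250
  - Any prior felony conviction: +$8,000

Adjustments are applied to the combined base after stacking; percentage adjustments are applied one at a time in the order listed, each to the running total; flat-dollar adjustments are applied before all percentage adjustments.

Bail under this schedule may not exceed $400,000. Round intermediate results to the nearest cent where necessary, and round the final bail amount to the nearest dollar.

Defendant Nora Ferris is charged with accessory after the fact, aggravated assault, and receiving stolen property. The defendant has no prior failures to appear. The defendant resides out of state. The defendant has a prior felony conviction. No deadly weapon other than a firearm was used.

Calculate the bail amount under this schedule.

$177,600

Base amounts from the schedule: accessory after the fact $18,200; aggravated assault $55,000; receiving stolen property $13,550.
Stacking rule: highest base plus $24,000 per additional charge. Highest is aggravated assault at $55,000; 2 additional charges → +$48,000. Combined base = $103,000.
Any prior felony conviction (+$8,000 flat): $103,000 + $8,000 = $111,000.
Defendant has an out-of-state residence (+60%): $111,000 × 1.6 = $177,600.
$177,600 is within the $400,000 maximum.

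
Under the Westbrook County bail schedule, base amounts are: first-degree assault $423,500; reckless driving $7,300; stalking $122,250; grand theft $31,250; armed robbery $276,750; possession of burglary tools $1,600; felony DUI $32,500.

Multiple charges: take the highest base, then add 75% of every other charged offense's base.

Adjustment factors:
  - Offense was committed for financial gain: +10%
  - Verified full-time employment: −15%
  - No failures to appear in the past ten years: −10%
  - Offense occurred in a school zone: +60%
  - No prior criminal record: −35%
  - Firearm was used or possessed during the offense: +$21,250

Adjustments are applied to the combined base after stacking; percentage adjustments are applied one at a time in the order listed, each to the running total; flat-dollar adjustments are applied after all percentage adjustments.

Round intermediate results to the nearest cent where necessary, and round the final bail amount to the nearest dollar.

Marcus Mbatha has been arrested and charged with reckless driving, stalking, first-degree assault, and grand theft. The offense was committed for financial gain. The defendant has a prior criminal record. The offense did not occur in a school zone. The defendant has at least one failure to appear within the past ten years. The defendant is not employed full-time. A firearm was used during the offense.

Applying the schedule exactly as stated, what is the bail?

Base amounts from the schedule: reckless driving $7,300; stalking $122,250; first-degree assault $423,500; grand theft $31,250.
Stacking rule: highest base plus 75% of each additional charge. Highest is first-degree assault at $423,500. Additional: $7,300 × 75% = $5,475; $122,250 × 75% = $91,687.50; $31,250 × 75% = $23,437.50. Combined base = $423,500 + $120,600 = $544,100.
Offense was committed for financial gain (+10%): $544,100 × 1.1 = $598,510.
Firearm was used or possessed during the offense (+$21,250 flat): $598,510 + $21,250 = $619,760.

$619,760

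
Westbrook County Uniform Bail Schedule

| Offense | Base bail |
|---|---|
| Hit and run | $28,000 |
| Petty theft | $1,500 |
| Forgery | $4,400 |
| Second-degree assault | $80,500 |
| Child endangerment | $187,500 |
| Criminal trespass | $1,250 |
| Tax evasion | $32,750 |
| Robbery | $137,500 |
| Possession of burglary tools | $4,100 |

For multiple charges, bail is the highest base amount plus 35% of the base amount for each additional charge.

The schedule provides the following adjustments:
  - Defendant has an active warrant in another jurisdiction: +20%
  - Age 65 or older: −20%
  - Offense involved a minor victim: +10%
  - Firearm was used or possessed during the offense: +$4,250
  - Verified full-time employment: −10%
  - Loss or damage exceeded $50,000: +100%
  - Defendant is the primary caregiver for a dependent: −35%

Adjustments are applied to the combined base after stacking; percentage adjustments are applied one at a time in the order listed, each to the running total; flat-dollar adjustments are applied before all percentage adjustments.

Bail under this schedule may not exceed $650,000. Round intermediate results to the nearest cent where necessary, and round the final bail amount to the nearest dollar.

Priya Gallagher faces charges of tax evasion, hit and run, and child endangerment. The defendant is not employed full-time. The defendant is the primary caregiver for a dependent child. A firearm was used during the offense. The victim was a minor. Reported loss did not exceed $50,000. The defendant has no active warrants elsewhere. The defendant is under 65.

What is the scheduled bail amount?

$152,304

Base amounts from the schedule: tax evasion $32,750; hit and run $28,000; child endangerment $187,500.
Stacking rule: highest base plus 35% of each additional charge. Highest is child endangerment at $187,500. Additional: $32,750 × 35% = $11,462.50; $28,000 × 35% = $9,800. Combined base = $187,500 + $21,262.50 = $208,762.50.
Firearm was used or possessed during the offense (+$4,250 flat): $208,762.50 + $4,250 = $213,012.50.
Offense involved a minor victim (+10%): $213,012.50 × 1.1 = $234,313.75.
Defendant is the primary caregiver for a dependent (−35%): $234,313.75 × 0.65 = $152,303.94.
$152,303.94 is within the $650,000 maximum.
Rounded to the nearest dollar: $152,304.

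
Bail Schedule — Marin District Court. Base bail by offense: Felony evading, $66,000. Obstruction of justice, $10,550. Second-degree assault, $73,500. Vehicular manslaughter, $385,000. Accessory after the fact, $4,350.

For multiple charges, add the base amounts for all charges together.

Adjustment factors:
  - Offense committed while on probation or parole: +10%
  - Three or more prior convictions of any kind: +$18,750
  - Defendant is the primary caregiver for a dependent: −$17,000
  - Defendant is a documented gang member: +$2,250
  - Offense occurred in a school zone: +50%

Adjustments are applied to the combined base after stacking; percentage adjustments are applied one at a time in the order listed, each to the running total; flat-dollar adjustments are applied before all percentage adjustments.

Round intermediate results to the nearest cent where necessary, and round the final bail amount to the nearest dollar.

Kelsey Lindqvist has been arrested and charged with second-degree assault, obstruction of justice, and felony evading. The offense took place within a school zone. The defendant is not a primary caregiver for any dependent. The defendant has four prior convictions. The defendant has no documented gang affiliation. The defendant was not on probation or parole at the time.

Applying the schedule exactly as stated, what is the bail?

Base amounts from the schedule: second-degree assault $73,500; obstruction of justice $10,550; felony evading $66,000.
Stacking rule: sum of all bases. $73,500 + $10,550 + $66,000 = $150,050.
Three or more prior convictions of any kind (+$18,750 flat): $150,050 + $18,750 = $168,800.
Offense occurred in a school zone (+50%): $168,800 × 1.5 = $253,200.

$253,200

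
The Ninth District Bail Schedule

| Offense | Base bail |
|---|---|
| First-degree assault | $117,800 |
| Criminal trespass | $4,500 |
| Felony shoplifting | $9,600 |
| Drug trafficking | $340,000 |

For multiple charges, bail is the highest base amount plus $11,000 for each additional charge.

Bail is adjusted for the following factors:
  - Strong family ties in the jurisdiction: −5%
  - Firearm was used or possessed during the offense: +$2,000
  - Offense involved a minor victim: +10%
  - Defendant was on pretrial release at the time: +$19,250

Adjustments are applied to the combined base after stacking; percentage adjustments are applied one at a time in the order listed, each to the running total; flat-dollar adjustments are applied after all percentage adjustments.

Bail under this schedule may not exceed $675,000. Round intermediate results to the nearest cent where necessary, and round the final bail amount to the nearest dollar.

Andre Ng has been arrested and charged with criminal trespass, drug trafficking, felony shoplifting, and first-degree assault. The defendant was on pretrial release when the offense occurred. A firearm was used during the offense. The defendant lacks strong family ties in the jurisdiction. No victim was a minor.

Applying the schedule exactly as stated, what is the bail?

Base amounts from the schedule: criminal trespass $4,500; drug trafficking $340,000; felony shoplifting $9,600; first-degree assault $117,800.
Stacking rule: highest base plus $11,000 per additional charge. Highest is drug trafficking at $340,000; 3 additional charges → +$33,000. Combined base = $373,000.
Firearm was used or possessed during the offense (+$2,000 flat): $373,000 + $2,000 = $375,000.
Defendant was on pretrial release at the time (+$19,250 flat): $375,000 + $19,250 = $394,250.
$394,250 is within the $675,000 maximum.

$394,250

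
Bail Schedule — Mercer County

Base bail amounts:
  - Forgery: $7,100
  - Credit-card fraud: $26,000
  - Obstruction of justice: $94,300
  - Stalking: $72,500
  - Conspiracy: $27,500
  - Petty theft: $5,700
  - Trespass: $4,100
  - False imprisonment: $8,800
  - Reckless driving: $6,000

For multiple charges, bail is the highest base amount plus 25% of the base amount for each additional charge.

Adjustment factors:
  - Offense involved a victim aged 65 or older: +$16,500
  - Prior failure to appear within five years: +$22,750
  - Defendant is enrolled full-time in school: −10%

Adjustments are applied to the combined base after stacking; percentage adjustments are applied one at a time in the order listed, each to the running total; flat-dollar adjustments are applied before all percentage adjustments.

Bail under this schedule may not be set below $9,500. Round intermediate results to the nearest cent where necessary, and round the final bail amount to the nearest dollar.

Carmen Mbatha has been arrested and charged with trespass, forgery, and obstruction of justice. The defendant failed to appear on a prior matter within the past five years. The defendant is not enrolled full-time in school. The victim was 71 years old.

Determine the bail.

$136,350

Base amounts from the schedule: trespass $4,100; forgery $7,100; obstruction of justice $94,300.
Stacking rule: highest base plus 25% of each additional charge. Highest is obstruction of justice at $94,300. Additional: $4,100 × 25% = $1,025; $7,100 × 25% = $1,775. Combined base = $94,300 + $2,800 = $97,100.
Offense involved a victim aged 65 or older (+$16,500 flat): $97,100 + $16,500 = $113,600.
Prior failure to appear within five years (+$22,750 flat): $113,600 + $22,750 = $136,350.
$136,350 is at or above the $9,500 minimum.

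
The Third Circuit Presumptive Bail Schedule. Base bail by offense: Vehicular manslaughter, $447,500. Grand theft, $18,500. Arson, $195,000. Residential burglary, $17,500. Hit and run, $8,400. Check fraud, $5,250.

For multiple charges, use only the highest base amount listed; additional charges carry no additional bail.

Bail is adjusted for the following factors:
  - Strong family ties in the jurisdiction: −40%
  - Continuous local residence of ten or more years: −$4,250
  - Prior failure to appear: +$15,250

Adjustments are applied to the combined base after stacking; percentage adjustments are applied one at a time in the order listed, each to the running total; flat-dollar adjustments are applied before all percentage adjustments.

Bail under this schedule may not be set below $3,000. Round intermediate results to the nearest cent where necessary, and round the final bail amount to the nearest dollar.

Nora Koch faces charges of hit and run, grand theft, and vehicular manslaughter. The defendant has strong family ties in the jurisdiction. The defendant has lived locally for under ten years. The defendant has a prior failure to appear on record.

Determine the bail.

$277,650

Base amounts from the schedule: hit and run $8,400; grand theft $18,500; vehicular manslaughter $447,500.
Stacking rule: use the highest base only. Highest is vehicular manslaughter at $447,500. Combined base = $447,500.
Prior failure to appear (+$15,250 flat): $447,500 + $15,250 = $462,750.
Strong family ties in the jurisdiction (−40%): $462,750 × 0.6 = $277,650.
$277,650 is at or above the $3,000 minimum.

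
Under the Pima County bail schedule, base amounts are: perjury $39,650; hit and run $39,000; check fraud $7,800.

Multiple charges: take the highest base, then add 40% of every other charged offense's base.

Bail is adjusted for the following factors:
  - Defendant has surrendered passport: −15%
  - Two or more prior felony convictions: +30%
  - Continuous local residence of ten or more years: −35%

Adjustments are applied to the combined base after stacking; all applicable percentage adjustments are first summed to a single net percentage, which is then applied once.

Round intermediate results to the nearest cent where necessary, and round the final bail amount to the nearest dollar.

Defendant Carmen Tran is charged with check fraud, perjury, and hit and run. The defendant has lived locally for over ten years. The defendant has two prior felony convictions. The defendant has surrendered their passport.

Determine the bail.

Base amounts from the schedule: check fraud $7,800; perjury $39,650; hit and run $39,000.
Stacking rule: highest base plus 40% of each additional charge. Highest is perjury at $39,650. Additional: $7,800 × 40% = $3,120; $39,000 × 40% = $15,600. Combined base = $39,650 + $18,720 = $58,370.
Net percentage adjustment: −15% +30% −35% = −20%. $58,370 × 0.8 = $46,696.

$46,696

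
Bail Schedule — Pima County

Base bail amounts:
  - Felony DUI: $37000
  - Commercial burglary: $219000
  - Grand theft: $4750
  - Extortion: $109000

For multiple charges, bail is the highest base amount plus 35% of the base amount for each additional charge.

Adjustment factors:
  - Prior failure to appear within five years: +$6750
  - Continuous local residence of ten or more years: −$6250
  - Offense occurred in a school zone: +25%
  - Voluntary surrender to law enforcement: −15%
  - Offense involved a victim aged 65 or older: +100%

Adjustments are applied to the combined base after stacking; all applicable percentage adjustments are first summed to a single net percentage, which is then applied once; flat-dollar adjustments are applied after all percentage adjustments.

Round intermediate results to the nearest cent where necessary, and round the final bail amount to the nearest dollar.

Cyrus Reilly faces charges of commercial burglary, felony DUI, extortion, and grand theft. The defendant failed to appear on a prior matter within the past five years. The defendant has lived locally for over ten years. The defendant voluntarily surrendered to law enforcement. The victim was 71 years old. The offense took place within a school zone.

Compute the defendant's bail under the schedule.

$571201

Base amounts from the schedule: commercial burglary $219000; felony DUI $37000; extortion $109000; grand theft $4750.
Stacking rule: highest base plus 35% of each additional charge. Highest is commercial burglary at $219000. Additional: $37000 × 35% = $12950; $109000 × 35% = $38150; $4750 × 35% = $1662.50. Combined base = $219000 + $52762.50 = $271762.50.
Net percentage adjustment: +25% −15% +100% = +110%. $271762.50 × 2.1 = $570701.25.
Prior failure to appear within five years (+$6750 flat): $570701.25 + $6750 = $577451.25.
Continuous local residence of ten or more years (−$6250 flat): $577451.25 − $6250 = $571201.25.
Rounded to the nearest dollar: $571201.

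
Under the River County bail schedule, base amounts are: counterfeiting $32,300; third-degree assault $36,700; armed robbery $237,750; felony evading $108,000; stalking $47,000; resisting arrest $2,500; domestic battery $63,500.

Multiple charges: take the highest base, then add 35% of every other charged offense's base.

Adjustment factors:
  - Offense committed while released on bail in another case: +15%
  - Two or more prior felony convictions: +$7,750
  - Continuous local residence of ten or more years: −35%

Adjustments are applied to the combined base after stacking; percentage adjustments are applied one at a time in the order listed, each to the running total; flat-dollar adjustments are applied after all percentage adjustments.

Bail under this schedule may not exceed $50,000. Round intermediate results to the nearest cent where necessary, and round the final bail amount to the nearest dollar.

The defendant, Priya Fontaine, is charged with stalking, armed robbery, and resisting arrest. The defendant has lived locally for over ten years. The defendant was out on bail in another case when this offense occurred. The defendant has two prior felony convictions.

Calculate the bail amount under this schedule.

$50,000

Base amounts from the schedule: stalking $47,000; armed robbery $237,750; resisting arrest $2,500.
Stacking rule: highest base plus 35% of each additional charge. Highest is armed robbery at $237,750. Additional: $47,000 × 35% = $16,450; $2,500 × 35% = $875. Combined base = $237,750 + $17,325 = $255,075.
Offense committed while released on bail in another case (+15%): $255,075 × 1.15 = $293,336.25.
Continuous local residence of ten or more years (−35%): $293,336.25 × 0.65 = $190,668.56.
Two or more prior felony convictions (+$7,750 flat): $190,668.56 + $7,750 = $198,418.56.
Result $198,418.56 exceeds the maximum of $50,000; bail is capped at $50,000.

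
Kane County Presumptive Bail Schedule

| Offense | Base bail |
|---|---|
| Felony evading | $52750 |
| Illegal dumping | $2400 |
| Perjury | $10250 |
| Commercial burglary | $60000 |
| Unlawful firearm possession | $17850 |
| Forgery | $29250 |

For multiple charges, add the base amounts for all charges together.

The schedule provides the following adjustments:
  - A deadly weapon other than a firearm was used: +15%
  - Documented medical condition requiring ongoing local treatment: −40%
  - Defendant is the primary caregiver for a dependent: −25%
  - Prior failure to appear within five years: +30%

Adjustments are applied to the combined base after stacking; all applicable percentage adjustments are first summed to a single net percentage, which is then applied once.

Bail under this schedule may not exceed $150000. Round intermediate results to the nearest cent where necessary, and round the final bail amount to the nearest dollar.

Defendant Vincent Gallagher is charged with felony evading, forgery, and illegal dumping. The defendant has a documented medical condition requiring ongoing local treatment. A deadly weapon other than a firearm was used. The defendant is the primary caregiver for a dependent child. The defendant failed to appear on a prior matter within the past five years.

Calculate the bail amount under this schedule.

Base amounts from the schedule: felony evading $52750; forgery $29250; illegal dumping $2400.
Stacking rule: sum of all bases. $52750 + $29250 + $2400 = $84400.
Net percentage adjustment: +15% −40% −25% +30% = −20%. $84400 × 0.8 = $67520.
$67520 is within the $150000 maximum.

$67520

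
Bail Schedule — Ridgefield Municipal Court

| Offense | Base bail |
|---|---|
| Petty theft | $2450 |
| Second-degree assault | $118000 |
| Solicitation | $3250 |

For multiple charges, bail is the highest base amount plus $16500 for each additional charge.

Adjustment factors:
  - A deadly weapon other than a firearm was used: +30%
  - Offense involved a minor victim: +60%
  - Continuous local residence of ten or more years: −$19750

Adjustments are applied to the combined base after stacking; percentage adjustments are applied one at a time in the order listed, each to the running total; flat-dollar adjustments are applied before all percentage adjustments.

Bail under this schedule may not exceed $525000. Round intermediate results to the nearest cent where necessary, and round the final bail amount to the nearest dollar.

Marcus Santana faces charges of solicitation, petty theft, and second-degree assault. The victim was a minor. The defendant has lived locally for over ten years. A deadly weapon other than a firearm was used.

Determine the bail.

Base amounts from the schedule: solicitation $3250; petty theft $2450; second-degree assault $118000.
Stacking rule: highest base plus $16500 per additional charge. Highest is second-degree assault at $118000; 2 additional charges → +$33000. Combined base = $151000.
Continuous local residence of ten or more years (−$19750 flat): $151000 − $19750 = $131250.
A deadly weapon other than a firearm was used (+30%): $131250 × 1.3 = $170625.
Offense involved a minor victim (+60%): $170625 × 1.6 = $273000.
$273000 is within the $525000 maximum.

$273000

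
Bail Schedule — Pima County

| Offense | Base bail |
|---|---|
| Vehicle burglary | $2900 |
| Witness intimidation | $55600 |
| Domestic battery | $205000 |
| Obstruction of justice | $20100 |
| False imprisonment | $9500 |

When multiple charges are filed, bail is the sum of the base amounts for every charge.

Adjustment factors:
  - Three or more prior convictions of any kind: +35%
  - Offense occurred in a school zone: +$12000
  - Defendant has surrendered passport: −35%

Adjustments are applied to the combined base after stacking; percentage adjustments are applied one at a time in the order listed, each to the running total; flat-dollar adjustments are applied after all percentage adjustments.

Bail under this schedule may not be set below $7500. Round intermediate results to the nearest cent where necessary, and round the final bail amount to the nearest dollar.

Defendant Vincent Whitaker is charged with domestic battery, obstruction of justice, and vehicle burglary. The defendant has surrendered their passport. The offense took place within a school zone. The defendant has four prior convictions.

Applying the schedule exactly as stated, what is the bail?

$212070

Base amounts from the schedule: domestic battery $205000; obstruction of justice $20100; vehicle burglary $2900.
Stacking rule: sum of all bases. $205000 + $20100 + $2900 = $228000.
Three or more prior convictions of any kind (+35%): $228000 × 1.35 = $307800.
Defendant has surrendered passport (−35%): $307800 × 0.65 = $200070.
Offense occurred in a school zone (+$12000 flat): $200070 + $12000 = $212070.
$212070 is at or above the $7500 minimum.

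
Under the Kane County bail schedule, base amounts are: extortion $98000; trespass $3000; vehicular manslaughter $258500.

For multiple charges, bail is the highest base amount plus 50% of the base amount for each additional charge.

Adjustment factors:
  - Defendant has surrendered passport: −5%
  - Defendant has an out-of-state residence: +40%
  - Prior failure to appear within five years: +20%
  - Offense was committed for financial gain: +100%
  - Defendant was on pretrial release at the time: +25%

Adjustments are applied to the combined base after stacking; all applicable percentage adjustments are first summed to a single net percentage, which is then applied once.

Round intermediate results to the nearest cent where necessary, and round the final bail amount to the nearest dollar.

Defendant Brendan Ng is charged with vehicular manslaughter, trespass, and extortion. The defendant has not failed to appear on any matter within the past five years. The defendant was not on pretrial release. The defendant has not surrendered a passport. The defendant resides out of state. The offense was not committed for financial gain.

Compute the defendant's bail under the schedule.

$432600

Base amounts from the schedule: vehicular manslaughter $258500; trespass $3000; extortion $98000.
Stacking rule: highest base plus 50% of each additional charge. Highest is vehicular manslaughter at $258500. Additional: $3000 × 50% = $1500; $98000 × 50% = $49000. Combined base = $258500 + $50500 = $309000.
Defendant has an out-of-state residence (+40%): $309000 × 1.4 = $432600.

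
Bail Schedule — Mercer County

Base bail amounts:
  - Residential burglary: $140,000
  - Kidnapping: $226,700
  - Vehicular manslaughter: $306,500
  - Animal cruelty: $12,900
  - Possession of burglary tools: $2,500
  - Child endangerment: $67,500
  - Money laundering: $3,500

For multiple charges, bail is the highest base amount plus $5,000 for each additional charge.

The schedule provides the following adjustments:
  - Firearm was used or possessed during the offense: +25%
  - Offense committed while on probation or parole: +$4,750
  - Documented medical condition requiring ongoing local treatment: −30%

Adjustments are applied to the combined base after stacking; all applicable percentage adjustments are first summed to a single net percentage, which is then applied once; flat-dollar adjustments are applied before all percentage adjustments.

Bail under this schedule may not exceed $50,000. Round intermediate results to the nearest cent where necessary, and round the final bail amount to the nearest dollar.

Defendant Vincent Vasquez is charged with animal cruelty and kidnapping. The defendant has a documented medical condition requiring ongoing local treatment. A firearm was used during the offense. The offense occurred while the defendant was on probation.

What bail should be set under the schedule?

Base amounts from the schedule: animal cruelty $12,900; kidnapping $226,700.
Stacking rule: highest base plus $5,000 per additional charge. Highest is kidnapping at $226,700; 1 additional charge → +$5,000. Combined base = $231,700.
Offense committed while on probation or parole (+$4,750 flat): $231,700 + $4,750 = $236,450.
Net percentage adjustment: +25% −30% = −5%. $236,450 × 0.95 = $224,627.50.
Result $224,627.50 exceeds the maximum of $50,000; bail is capped at $50,000.

$50,000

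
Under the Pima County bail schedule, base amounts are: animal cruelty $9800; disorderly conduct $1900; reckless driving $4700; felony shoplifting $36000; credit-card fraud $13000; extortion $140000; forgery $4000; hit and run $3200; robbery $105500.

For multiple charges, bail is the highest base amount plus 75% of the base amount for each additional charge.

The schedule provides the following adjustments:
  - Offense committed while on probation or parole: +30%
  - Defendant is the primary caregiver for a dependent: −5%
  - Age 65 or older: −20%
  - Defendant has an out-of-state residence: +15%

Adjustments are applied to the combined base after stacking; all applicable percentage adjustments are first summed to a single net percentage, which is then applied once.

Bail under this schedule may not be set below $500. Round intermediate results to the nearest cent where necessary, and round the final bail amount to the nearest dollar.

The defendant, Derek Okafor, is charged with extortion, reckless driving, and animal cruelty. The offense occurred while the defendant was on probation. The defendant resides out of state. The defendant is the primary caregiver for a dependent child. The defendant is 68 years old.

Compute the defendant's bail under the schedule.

Base amounts from the schedule: extortion $140000; reckless driving $4700; animal cruelty $9800.
Stacking rule: highest base plus 75% of each additional charge. Highest is extortion at $140000. Additional: $4700 × 75% = $3525; $9800 × 75% = $7350. Combined base = $140000 + $10875 = $150875.
Net percentage adjustment: +30% −5% −20% +15% = +20%. $150875 × 1.2 = $181050.
$181050 is at or above the $500 minimum.

$181050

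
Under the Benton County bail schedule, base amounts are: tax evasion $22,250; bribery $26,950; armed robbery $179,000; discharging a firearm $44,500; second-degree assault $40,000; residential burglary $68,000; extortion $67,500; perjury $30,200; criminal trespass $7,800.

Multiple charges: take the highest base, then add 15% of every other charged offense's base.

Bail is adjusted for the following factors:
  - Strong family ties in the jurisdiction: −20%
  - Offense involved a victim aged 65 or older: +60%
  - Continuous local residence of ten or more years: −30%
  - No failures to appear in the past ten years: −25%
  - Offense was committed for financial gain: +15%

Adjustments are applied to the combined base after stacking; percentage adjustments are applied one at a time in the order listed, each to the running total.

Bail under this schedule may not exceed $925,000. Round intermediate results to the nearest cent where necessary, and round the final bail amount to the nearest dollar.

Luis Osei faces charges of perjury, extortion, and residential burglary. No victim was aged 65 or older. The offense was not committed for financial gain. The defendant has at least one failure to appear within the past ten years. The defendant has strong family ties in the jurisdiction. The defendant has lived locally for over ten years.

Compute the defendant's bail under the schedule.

$46,287

Base amounts from the schedule: perjury $30,200; extortion $67,500; residential burglary $68,000.
Stacking rule: highest base plus 15% of each additional charge. Highest is residential burglary at $68,000. Additional: $30,200 × 15% = $4,530; $67,500 × 15% = $10,125. Combined base = $68,000 + $14,655 = $82,655.
Strong family ties in the jurisdiction (−20%): $82,655 × 0.8 = $66,124.
Continuous local residence of ten or more years (−30%): $66,124 × 0.7 = $46,286.80.
$46,286.80 is within the $925,000 maximum.
Rounded to the nearest dollar: $46,287.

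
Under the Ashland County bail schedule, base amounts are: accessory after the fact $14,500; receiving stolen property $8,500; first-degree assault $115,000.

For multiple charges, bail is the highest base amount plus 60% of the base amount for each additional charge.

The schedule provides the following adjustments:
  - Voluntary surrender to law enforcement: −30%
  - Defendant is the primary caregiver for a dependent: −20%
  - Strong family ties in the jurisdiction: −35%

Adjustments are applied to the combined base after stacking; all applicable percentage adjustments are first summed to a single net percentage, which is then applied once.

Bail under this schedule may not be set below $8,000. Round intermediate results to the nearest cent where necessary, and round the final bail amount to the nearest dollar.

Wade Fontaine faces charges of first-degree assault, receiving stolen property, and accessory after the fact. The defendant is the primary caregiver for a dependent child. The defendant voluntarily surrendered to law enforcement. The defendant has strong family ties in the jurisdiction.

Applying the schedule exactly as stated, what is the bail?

$19,320

Base amounts from the schedule: first-degree assault $115,000; receiving stolen property $8,500; accessory after the fact $14,500.
Stacking rule: highest base plus 60% of each additional charge. Highest is first-degree assault at $115,000. Additional: $8,500 × 60% = $5,100; $14,500 × 60% = $8,700. Combined base = $115,000 + $13,800 = $128,800.
Net percentage adjustment: −30% −20% −35% = −85%. $128,800 × 0.15 = $19,320.
$19,320 is at or above the $8,000 minimum.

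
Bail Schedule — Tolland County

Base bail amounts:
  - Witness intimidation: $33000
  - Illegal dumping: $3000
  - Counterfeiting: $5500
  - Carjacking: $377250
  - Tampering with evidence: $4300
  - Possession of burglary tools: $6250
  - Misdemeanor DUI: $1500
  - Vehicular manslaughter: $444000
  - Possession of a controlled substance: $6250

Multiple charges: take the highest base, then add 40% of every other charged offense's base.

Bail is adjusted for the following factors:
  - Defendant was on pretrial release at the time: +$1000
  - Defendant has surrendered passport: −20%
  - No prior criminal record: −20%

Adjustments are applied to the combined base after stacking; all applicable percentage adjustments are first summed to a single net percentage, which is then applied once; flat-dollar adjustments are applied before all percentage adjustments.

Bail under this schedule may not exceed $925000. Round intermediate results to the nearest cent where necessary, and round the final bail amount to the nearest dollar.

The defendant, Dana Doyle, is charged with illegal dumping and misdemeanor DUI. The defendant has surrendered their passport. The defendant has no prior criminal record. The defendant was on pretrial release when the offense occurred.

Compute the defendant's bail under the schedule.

Base amounts from the schedule: illegal dumping $3000; misdemeanor DUI $1500.
Stacking rule: highest base plus 40% of each additional charge. Highest is illegal dumping at $3000. Additional: $1500 × 40% = $600. Combined base = $3000 + $600 = $3600.
Defendant was on pretrial release at the time (+$1000 flat): $3600 + $1000 = $4600.
Net percentage adjustment: −20% −20% = −40%. $4600 × 0.6 = $2760.
$2760 is within the $925000 maximum.

$2760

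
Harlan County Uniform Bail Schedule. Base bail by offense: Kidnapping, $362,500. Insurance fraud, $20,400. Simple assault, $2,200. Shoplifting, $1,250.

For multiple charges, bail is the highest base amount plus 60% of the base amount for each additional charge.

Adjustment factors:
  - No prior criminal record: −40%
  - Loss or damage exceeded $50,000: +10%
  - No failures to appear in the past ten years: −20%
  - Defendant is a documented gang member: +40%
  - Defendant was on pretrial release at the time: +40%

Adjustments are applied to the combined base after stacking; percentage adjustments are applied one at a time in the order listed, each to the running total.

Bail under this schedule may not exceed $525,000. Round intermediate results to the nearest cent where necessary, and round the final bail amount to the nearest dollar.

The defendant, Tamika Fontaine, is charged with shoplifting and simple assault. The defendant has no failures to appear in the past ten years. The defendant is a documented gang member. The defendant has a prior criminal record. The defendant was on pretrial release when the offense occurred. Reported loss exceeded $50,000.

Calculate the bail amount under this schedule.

$5,088

Base amounts from the schedule: shoplifting $1,250; simple assault $2,200.
Stacking rule: highest base plus 60% of each additional charge. Highest is simple assault at $2,200. Additional: $1,250 × 60% = $750. Combined base = $2,200 + $750 = $2,950.
Loss or damage exceeded $50,000 (+10%): $2,950 × 1.1 = $3,245.
No failures to appear in the past ten years (−20%): $3,245 × 0.8 = $2,596.
Defendant is a documented gang member (+40%): $2,596 × 1.4 = $3,634.40.
Defendant was on pretrial release at the time (+40%): $3,634.40 × 1.4 = $5,088.16.
$5,088.16 is within the $525,000 maximum.
Rounded to the nearest dollar: $5,088.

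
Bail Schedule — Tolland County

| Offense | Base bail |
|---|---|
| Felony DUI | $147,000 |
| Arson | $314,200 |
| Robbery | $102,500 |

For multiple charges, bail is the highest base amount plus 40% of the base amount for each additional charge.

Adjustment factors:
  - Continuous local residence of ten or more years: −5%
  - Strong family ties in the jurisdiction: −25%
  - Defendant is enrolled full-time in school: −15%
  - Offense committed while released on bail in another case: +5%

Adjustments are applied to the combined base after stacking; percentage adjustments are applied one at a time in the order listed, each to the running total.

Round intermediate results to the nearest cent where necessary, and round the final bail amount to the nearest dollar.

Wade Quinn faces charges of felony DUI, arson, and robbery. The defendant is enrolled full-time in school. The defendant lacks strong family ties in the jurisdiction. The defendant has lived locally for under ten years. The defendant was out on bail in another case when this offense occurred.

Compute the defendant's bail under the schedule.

Base amounts from the schedule: felony DUI $147,000; arson $314,200; robbery $102,500.
Stacking rule: highest base plus 40% of each additional charge. Highest is arson at $314,200. Additional: $147,000 × 40% = $58,800; $102,500 × 40% = $41,000. Combined base = $314,200 + $99,800 = $414,000.
Defendant is enrolled full-time in school (−15%): $414,000 × 0.85 = $351,900.
Offense committed while released on bail in another case (+5%): $351,900 × 1.05 = $369,495.

$369,495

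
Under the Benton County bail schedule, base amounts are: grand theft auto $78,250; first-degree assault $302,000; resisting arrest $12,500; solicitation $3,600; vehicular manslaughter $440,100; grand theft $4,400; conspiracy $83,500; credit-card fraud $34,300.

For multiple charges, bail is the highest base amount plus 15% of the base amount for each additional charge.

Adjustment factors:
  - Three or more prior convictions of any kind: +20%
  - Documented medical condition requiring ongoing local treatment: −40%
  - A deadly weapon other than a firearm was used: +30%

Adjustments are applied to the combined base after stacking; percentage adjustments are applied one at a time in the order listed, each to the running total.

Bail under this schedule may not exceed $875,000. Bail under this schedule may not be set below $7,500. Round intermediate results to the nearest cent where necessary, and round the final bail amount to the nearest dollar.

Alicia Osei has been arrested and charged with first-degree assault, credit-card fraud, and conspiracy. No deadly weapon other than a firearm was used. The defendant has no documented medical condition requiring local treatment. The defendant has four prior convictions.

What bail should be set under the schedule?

Base amounts from the schedule: first-degree assault $302,000; credit-card fraud $34,300; conspiracy $83,500.
Stacking rule: highest base plus 15% of each additional charge. Highest is first-degree assault at $302,000. Additional: $34,300 × 15% = $5,145; $83,500 × 15% = $12,525. Combined base = $302,000 + $17,670 = $319,670.
Three or more prior convictions of any kind (+20%): $319,670 × 1.2 = $383,604.
$383,604 is within the $875,000 maximum.
$383,604 is at or above the $7,500 minimum.

$383,604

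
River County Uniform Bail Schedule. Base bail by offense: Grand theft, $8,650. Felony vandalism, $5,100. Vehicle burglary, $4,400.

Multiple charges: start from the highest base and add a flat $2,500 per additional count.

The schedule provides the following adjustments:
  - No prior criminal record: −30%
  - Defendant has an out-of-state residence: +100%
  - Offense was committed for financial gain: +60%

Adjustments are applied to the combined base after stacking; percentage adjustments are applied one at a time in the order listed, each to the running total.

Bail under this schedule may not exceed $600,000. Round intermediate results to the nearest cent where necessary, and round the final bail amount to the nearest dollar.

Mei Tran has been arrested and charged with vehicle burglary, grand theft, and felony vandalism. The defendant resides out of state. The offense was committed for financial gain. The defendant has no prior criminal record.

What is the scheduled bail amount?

$30,576

Base amounts from the schedule: vehicle burglary $4,400; grand theft $8,650; felony vandalism $5,100.
Stacking rule: highest base plus $2,500 per additional charge. Highest is grand theft at $8,650; 2 additional charges → +$5,000. Combined base = $13,650.
No prior criminal record (−30%): $13,650 × 0.7 = $9,555.
Defendant has an out-of-state residence (+100%): $9,555 × 2 = $19,110.
Offense was committed for financial gain (+60%): $19,110 × 1.6 = $30,576.
$30,576 is within the $600,000 maximum.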